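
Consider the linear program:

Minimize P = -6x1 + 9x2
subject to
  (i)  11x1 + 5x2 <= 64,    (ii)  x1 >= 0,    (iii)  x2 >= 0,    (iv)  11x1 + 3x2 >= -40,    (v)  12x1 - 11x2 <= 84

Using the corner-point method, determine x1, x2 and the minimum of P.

Corner points and P = -6x1 + 9x2:
  (0, 64/5) → P = 576/5
  (64/11, 0) → P = -384/11
  (0, 0) → P = 0

The binding constraints are 11x1 + 5x2 = 64 and x2 = 0.
Solving simultaneously gives x1 = 64/11, x2 = 0.

x1 = 64/11, x2 = 0, minimum P = -384/11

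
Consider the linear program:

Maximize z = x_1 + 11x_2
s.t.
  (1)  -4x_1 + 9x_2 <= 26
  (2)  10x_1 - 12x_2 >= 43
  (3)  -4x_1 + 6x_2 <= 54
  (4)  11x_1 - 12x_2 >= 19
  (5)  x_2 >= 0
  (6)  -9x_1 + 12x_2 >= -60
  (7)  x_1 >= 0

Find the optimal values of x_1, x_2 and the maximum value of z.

x_1 = 284/11, x_2 = 158/11, maximum z = 2022/11

Feasible corners and z = x_1 + 11x_2:
  (233/14, 72/7) → z = 1817/14
  (284/11, 158/11) → z = 2022/11
  (43/10, 0) → z = 43/10
  (20/3, 0) → z = 20/3

The optimum lies where -4x_1 + 9x_2 = 26 and -9x_1 + 12x_2 = -60.
Solving simultaneously gives x_1 = 284/11, x_2 = 158/11.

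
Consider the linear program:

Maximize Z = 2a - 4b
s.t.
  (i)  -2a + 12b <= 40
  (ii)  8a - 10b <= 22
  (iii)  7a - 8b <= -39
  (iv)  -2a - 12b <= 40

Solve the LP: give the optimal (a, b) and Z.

Corner points and Z = 2a - 4b:
  (-37/17, 101/34) → Z = -276/17
  (-20, 0) → Z = -40
  (-197/25, -101/50) → Z = -192/25

At the optimal vertex, 7a - 8b = -39 and -2a - 12b = 40.
Solving simultaneously gives a = -197/25, b = -101/50.

a = -197/25, b = -101/50, maximum Z = -192/25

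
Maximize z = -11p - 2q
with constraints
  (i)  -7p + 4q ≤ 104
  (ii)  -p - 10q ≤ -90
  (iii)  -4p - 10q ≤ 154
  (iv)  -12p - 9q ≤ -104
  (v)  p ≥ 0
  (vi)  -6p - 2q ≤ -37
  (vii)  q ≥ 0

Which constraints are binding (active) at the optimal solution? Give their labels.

Feasible corners and z = -11p - 2q:
  (0, 26) → z = -52
  (95/29, 503/58) → z = -1548/29
  (90, 0) → z = -990
  (0, 37/2) → z = -37
The feasible region is unbounded (it extends along (1, 0), (4, 7)), but z strictly decreases along every unbounded feasible direction, so there is no improving ray and the maximum is attained at a vertex.

The maximum is at (0, 37/2). Substituting into each constraint, equality holds for (v) and (vi); the remaining constraints have slack.

(v) and (vi)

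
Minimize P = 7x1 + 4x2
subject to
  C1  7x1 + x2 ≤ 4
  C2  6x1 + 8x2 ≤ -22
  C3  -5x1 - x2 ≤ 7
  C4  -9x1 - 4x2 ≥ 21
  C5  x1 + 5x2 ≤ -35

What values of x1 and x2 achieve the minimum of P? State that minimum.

At the optimal vertex, 7x1 + x2 = 4 and -5x1 - x2 = 7.
Solving simultaneously gives x1 = 11/2, x2 = -69/2.

x1 = 11/2, x2 = -69/2, minimum P = -199/2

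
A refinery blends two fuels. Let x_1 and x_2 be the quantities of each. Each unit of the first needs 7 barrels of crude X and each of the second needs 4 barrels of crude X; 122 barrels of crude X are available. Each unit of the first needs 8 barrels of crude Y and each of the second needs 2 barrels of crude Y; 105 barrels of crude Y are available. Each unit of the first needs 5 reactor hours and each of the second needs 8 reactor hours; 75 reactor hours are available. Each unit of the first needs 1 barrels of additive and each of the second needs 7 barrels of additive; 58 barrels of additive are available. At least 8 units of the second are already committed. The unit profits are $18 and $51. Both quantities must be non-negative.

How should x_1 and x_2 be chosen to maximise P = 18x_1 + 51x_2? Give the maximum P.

x_1 = 2, x_2 = 8, maximum P = 444

Vertices and P = 18x_1 + 51x_2:
  (0, 58/7) → P = 2958/7
  (0, 8) → P = 408
  (2, 8) → P = 444

The optimum lies where x_1 + 7x_2 = 58 and x_2 = 8.
Solving simultaneously gives x_1 = 2, x_2 = 8.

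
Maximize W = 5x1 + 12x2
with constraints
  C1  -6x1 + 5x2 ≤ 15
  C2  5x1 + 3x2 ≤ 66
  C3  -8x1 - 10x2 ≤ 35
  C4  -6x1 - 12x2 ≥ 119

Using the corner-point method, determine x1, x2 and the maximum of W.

At the optimal vertex, -8x1 - 10x2 = 35 and -6x1 - 12x2 = 119.
Solving simultaneously gives x1 = 385/18, x2 = -371/18.

x1 = 385/18, x2 = -371/18, maximum W = -2527/18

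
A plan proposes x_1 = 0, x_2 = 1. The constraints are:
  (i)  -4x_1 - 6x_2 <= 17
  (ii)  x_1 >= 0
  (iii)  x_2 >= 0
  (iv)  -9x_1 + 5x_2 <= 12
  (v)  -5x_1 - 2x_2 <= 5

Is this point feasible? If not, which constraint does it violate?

feasible

(i): -6 ≤ 17 ✓
(ii): 0 ≥ 0 ✓
(iii): 1 ≥ 0 ✓
(iv): 5 ≤ 12 ✓
(v): -2 ≤ 5 ✓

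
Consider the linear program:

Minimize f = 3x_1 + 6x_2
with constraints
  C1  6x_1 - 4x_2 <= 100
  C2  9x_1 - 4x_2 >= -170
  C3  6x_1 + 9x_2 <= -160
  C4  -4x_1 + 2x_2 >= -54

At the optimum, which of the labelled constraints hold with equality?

C1 and C2

Vertices and f = 3x_1 + 6x_2:
  (-90, -160) → f = -1230
  (10/3, -20) → f = -110
  (-62/3, -4) → f = -86

The minimum is at (-90, -160). Substituting into each constraint, equality holds for C1 and C2; the remaining constraints have slack.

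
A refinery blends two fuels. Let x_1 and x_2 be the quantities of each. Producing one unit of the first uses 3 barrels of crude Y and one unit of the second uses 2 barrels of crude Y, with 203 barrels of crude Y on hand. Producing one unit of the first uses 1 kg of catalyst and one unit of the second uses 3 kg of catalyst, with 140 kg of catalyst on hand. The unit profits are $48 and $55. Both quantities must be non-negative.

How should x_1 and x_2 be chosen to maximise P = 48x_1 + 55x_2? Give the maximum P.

x_1 = 47, x_2 = 31, maximum P = 3961

Corner points and P = 48x_1 + 55x_2:
  (0, 0) → P = 0
  (0, 140/3) → P = 7700/3
  (203/3, 0) → P = 3248
  (47, 31) → P = 3961

The optimum lies where 3x_1 + 2x_2 = 203 and x_1 + 3x_2 = 140.
Solving simultaneously gives x_1 = 47, x_2 = 31.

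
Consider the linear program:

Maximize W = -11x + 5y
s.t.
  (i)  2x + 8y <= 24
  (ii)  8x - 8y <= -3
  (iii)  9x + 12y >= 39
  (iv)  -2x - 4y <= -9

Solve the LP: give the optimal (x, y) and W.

x = 1/2, y = 23/8, maximum W = 71/8

Extreme points and W = -11x + 5y:
  (21/10, 99/40) → W = -429/40
  (1/2, 23/8) → W = 71/8
  (23/14, 113/56) → W = -447/56

At the optimal vertex, 2x + 8y = 24 and 9x + 12y = 39.
Solving simultaneously gives x = 1/2, y = 23/8.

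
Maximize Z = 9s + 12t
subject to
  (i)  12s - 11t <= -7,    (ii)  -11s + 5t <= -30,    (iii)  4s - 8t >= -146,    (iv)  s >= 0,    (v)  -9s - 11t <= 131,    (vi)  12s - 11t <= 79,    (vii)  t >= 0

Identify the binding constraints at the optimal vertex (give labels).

(i) and (iii)

Corner points and Z = 9s + 12t:
  (365/61, 437/61) → Z = 8529/61
  (775/26, 431/13) → Z = 17319/26
  (485/34, 863/34) → Z = 14721/34

The maximum is at (775/26, 431/13). Substituting into each constraint, equality holds for (i) and (iii); the remaining constraints have slack.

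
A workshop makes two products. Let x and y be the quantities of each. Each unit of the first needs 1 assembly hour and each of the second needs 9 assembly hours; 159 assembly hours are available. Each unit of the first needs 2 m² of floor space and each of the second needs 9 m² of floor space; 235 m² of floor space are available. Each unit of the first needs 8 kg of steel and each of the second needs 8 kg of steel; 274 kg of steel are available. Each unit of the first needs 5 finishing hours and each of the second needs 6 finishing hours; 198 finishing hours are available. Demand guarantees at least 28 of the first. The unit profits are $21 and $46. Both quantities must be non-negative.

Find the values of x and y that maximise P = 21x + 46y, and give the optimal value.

x = 28, y = 25/4, maximum P = 1751/2

Feasible corners and P = 21x + 46y:
  (137/4, 0) → P = 2877/4
  (28, 0) → P = 588
  (28, 25/4) → P = 1751/2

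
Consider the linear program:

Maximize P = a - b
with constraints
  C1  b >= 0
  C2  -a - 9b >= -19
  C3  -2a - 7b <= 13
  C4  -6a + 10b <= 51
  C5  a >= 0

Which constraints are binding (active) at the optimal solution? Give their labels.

Vertices and P = a - b:
  (19, 0) → P = 19
  (0, 0) → P = 0
  (0, 19/9) → P = -19/9

The maximum is at (19, 0). Substituting into each constraint, equality holds for C1 and C2; the remaining constraints have slack.

C1 and C2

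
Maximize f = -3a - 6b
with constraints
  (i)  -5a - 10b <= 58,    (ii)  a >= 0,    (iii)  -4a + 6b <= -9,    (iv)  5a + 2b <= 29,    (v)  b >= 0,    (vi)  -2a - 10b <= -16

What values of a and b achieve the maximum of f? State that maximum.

a = 93/26, b = 23/26, maximum f = -417/26

Feasible corners and f = -3a - 6b:
  (96/19, 71/38) → f = -501/19
  (93/26, 23/26) → f = -417/26
  (129/23, 11/23) → f = -453/23

The optimum lies where -4a + 6b = -9 and -2a - 10b = -16.
Solving simultaneously gives a = 93/26, b = 23/26.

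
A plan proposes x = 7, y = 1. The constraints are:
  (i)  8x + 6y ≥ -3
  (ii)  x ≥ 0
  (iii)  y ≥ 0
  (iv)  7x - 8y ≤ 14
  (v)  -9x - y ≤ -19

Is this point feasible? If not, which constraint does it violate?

Constraint (iv): 7x - 8y = 41, which is not ≤ 14. All other constraints are satisfied.

not feasible — violates (iv)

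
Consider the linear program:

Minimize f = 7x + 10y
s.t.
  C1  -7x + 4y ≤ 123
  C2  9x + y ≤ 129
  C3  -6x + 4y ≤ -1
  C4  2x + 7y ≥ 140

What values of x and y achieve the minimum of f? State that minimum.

Feasible corners and f = 7x + 10y:
  (517/42, 255/14) → f = 11269/42
  (763/61, 1002/61) → f = 15361/61
  (567/50, 419/25) → f = 12349/50

The optimum lies where -6x + 4y = -1 and 2x + 7y = 140.
Solving simultaneously gives x = 567/50, y = 419/25.

x = 567/50, y = 419/25, minimum f = 12349/50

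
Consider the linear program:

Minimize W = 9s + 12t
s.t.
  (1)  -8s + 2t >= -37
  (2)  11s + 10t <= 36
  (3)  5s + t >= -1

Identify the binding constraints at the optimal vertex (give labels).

(1) and (3)

Extreme points and W = 9s + 12t:
  (13/3, -7/6) → W = 25
  (35/18, -193/18) → W = -667/6
  (-46/39, 191/39) → W = 626/13

The minimum is at (35/18, -193/18). Substituting into each constraint, equality holds for (1) and (3); the remaining constraints have slack.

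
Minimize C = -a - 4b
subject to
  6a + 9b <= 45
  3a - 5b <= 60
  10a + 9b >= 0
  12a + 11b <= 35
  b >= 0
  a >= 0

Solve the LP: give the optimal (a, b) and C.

Vertices and C = -a - 4b:
  (0, 0) → C = 0
  (35/12, 0) → C = -35/12
  (0, 35/11) → C = -140/11

At the optimal vertex, 12a + 11b = 35 and a = 0.
Solving simultaneously gives a = 0, b = 35/11.

a = 0, b = 35/11, minimum C = -140/11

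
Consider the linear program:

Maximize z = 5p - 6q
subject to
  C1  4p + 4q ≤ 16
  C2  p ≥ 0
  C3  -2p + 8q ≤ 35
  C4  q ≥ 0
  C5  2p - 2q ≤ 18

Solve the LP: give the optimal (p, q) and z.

p = 4, q = 0, maximum z = 20

Vertices and z = 5p - 6q:
  (0, 4) → z = -24
  (4, 0) → z = 20
  (0, 0) → z = 0

At the optimal vertex, 4p + 4q = 16 and q = 0.
Solving simultaneously gives p = 4, q = 0.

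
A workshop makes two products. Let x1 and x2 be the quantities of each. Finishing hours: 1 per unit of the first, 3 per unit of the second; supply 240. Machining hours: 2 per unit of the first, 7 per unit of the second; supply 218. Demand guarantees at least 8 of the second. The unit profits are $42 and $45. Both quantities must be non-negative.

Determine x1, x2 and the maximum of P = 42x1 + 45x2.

Vertices and P = 42x1 + 45x2:
  (0, 218/7) → P = 9810/7
  (0, 8) → P = 360
  (81, 8) → P = 3762

At the optimal vertex, 2x1 + 7x2 = 218 and x2 = 8.
Solving simultaneously gives x1 = 81, x2 = 8.

x1 = 81, x2 = 8, maximum P = 3762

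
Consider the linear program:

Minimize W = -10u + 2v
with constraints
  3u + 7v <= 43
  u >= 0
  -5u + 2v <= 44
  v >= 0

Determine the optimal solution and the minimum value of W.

u = 43/3, v = 0, minimum W = -430/3

Corner points and W = -10u + 2v:
  (0, 43/7) → W = 86/7
  (43/3, 0) → W = -430/3
  (0, 0) → W = 0

The optimum lies where 3u + 7v = 43 and v = 0.
Solving simultaneously gives u = 43/3, v = 0.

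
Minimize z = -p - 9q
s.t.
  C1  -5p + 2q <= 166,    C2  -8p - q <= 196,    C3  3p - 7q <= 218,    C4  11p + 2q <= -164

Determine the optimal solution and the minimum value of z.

p = -165/8, q = 503/16, minimum z = -4197/16

Feasible corners and z = -p - 9q:
  (-186/7, 116/7) → z = -858/7
  (-165/8, 503/16) → z = -4197/16
  (-1154/59, -2332/59) → z = 22142/59
  (-712/83, -2890/83) → z = 26722/83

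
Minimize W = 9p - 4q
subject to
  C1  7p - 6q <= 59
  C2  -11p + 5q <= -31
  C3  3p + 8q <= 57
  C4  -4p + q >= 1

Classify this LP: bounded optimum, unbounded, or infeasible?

The boundaries 7p - 6q = 59 and -11p + 5q = -31 meet at (-109/31, -432/31), but that point violates -4p + q ≥ 1. Every candidate vertex is excluded by some other constraint, so the feasible region is empty.

infeasible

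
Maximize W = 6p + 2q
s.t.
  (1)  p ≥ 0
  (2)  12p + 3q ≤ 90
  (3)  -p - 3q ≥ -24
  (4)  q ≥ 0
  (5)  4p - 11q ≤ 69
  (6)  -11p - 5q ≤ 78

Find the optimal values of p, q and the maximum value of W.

Feasible corners and W = 6p + 2q:
  (0, 8) → W = 16
  (0, 0) → W = 0
  (6, 6) → W = 48
  (15/2, 0) → W = 45

p = 6, q = 6, maximum W = 48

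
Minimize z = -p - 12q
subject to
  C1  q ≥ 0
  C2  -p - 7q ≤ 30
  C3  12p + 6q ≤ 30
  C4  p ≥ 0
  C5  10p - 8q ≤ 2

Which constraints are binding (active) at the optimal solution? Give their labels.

C3 and C4

Extreme points and z = -p - 12q:
  (0, 0) → z = 0
  (1/5, 0) → z = -1/5
  (0, 5) → z = -60
  (21/13, 23/13) → z = -297/13

The minimum is at (0, 5). Substituting into each constraint, equality holds for C3 and C4; the remaining constraints have slack.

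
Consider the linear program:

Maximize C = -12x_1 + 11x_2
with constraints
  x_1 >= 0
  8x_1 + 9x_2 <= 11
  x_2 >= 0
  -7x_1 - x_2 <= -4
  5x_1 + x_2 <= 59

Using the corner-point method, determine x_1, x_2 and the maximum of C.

At the optimal vertex, 8x_1 + 9x_2 = 11 and -7x_1 - x_2 = -4.
Solving simultaneously gives x_1 = 5/11, x_2 = 9/11.

x_1 = 5/11, x_2 = 9/11, maximum C = 39/11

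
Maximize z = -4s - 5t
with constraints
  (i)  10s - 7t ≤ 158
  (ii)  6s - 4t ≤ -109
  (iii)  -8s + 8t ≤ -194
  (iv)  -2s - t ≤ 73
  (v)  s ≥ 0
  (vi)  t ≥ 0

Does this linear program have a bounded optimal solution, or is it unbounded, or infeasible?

The boundaries 6s - 4t = -109 and s = 0 meet at (0, 109/4), but that point violates -8s + 8t ≤ -194. Every candidate vertex is excluded by some other constraint, so the feasible region is empty.

infeasible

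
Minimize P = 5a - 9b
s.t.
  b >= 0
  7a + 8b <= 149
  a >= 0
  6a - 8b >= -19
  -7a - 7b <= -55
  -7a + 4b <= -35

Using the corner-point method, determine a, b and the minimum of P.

Corner points and P = 5a - 9b:
  (149/7, 0) → P = 745/7
  (55/7, 0) → P = 275/7
  (73/7, 19/2) → P = -467/14
  (465/77, 20/11) → P = 1065/77

The binding constraints are 7a + 8b = 149 and -7a + 4b = -35.
Solving simultaneously gives a = 73/7, b = 19/2.

a = 73/7, b = 19/2, minimum P = -467/14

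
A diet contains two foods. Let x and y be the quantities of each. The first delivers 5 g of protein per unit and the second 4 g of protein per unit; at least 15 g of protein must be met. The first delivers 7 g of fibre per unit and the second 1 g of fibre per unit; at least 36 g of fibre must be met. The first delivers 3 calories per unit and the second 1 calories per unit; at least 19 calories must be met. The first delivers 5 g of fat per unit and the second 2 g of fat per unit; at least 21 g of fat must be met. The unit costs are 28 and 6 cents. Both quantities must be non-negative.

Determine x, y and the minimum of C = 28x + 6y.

x = 17/4, y = 25/4, minimum C = 313/2

The feasible region is unbounded (it extends along (0, 1), (1, 0)), but C strictly increases along every unbounded feasible direction, so there is no improving ray and the minimum is attained at a vertex.

At the optimal vertex, 7x + y = 36 and 3x + y = 19.
Solving simultaneously gives x = 17/4, y = 25/4.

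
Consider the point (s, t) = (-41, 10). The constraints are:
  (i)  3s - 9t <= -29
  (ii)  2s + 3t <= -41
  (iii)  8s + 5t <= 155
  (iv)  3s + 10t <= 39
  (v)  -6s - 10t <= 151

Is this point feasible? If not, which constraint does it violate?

feasible

(i): -213 ≤ -29 ✓
(ii): -52 ≤ -41 ✓
(iii): -278 ≤ 155 ✓
(iv): -23 ≤ 39 ✓
(v): 146 ≤ 151 ✓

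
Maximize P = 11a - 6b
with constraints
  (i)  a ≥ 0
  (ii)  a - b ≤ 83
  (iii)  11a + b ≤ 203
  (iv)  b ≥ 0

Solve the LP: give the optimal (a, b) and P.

At the optimal vertex, 11a + b = 203 and b = 0.
Solving simultaneously gives a = 203/11, b = 0.

a = 203/11, b = 0, maximum P = 203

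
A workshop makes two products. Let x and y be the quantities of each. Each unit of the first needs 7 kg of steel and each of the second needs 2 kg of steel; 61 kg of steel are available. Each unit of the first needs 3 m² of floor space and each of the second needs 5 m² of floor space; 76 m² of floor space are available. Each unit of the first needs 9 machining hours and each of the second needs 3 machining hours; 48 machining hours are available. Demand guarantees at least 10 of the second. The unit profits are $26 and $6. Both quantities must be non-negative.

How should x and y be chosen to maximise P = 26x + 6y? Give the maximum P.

x = 2, y = 10, maximum P = 112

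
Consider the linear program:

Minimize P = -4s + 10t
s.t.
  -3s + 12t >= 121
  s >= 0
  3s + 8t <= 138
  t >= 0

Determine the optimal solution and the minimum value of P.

s = 172/15, t = 259/20, minimum P = 2509/30

Vertices and P = -4s + 10t:
  (0, 121/12) → P = 605/6
  (172/15, 259/20) → P = 2509/30
  (0, 69/4) → P = 345/2

The binding constraints are -3s + 12t = 121 and 3s + 8t = 138.
Solving simultaneously gives s = 172/15, t = 259/20.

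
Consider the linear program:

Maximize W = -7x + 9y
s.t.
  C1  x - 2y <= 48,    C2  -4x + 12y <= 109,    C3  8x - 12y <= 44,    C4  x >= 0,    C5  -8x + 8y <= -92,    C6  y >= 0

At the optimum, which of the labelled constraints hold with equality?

C2 and C5

Corner points and W = -7x + 9y:
  (153/4, 131/6) → W = -285/4
  (247/8, 155/8) → W = -167/4
  (47/2, 12) → W = -113/2

The maximum is at (247/8, 155/8). Substituting into each constraint, equality holds for C2 and C5; the remaining constraints have slack.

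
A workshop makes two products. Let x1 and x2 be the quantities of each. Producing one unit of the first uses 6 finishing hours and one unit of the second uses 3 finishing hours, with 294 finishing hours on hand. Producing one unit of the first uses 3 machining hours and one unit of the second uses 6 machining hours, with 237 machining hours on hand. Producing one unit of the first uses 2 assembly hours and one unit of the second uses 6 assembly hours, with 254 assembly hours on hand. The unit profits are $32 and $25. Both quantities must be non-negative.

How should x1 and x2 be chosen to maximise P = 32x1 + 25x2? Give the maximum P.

x1 = 39, x2 = 20, maximum P = 1748

Corner points and P = 32x1 + 25x2:
  (0, 0) → P = 0
  (0, 79/2) → P = 1975/2
  (49, 0) → P = 1568
  (39, 20) → P = 1748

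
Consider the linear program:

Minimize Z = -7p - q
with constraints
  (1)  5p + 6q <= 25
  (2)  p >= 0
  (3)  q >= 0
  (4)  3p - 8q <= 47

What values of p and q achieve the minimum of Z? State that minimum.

p = 5, q = 0, minimum Z = -35

Extreme points and Z = -7p - q:
  (0, 25/6) → Z = -25/6
  (5, 0) → Z = -35
  (0, 0) → Z = 0

At the optimal vertex, 5p + 6q = 25 and q = 0.
Solving simultaneously gives p = 5, q = 0.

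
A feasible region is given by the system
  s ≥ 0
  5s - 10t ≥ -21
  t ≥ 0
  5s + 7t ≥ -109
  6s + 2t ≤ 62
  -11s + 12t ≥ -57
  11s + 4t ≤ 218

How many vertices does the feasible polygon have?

5

Of the 21 pairwise boundary intersections, those satisfying every inequality are:
  (0, 21/10)
  (0, 0)
  (289/35, 218/35)
  (57/11, 0)
  (429/47, 170/47)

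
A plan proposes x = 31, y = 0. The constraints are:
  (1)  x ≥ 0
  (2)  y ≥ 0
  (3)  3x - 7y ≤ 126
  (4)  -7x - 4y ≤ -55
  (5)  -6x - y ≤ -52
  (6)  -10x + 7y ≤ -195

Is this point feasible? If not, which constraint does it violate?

feasible

(1): 31 ≥ 0 ✓
(2): 0 ≥ 0 ✓
(3): 93 ≤ 126 ✓
(4): -217 ≤ -55 ✓
(5): -186 ≤ -52 ✓
(6): -310 ≤ -195 ✓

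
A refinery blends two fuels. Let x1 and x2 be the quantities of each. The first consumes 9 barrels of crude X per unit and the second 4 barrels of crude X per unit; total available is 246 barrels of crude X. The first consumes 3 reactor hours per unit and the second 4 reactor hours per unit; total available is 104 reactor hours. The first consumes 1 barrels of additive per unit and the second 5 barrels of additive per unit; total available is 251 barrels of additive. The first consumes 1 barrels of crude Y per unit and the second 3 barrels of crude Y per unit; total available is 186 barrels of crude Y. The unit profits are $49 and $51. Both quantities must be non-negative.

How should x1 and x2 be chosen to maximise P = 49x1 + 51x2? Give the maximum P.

x1 = 71/3, x2 = 33/4, maximum P = 18965/12

Vertices and P = 49x1 + 51x2:
  (0, 0) → P = 0
  (0, 26) → P = 1326
  (82/3, 0) → P = 4018/3
  (71/3, 33/4) → P = 18965/12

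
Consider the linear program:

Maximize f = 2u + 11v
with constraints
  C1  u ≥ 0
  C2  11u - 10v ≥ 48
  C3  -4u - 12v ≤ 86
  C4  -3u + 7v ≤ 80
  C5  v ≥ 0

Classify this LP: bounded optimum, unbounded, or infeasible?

unbounded

From the feasible point (1136/47, 1024/47), moving in the direction (7, 3) keeps every constraint satisfied while f increases without bound.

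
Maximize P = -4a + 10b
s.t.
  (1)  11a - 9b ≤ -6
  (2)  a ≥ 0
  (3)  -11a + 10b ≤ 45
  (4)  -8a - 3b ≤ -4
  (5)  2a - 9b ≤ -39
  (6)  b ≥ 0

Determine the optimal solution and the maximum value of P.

a = 345/11, b = 39, maximum P = 2910/11

Vertices and P = -4a + 10b:
  (345/11, 39) → P = 2910/11
  (11/3, 139/27) → P = 994/27
  (0, 9/2) → P = 45
  (0, 13/3) → P = 130/3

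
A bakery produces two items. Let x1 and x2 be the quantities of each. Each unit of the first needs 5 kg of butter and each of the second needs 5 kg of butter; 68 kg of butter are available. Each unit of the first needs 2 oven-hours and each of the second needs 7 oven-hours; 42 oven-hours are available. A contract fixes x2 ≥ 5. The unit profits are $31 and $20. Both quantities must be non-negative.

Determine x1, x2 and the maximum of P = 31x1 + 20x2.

x1 = 7/2, x2 = 5, maximum P = 417/2

Feasible corners and P = 31x1 + 20x2:
  (0, 6) → P = 120
  (0, 5) → P = 100
  (7/2, 5) → P = 417/2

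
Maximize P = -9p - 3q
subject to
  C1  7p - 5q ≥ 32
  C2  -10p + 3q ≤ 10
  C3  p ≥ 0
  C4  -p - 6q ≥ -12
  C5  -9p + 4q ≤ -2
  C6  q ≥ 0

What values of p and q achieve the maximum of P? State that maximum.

p = 32/7, q = 0, maximum P = -288/7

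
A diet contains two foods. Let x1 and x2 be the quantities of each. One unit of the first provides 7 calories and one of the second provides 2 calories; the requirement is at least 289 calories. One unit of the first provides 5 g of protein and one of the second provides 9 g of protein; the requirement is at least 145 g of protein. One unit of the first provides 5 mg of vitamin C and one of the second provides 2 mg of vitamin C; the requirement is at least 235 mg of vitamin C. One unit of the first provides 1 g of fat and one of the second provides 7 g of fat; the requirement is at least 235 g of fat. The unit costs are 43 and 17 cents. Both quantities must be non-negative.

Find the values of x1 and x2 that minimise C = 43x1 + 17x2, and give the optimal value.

x1 = 27, x2 = 50, minimum C = 2011

The feasible region is unbounded (it extends along (0, 1), (1, 0)), but C strictly increases along every unbounded feasible direction, so there is no improving ray and the minimum is attained at a vertex.

At the optimal vertex, 7x1 + 2x2 = 289 and 5x1 + 2x2 = 235.
Solving simultaneously gives x1 = 27, x2 = 50.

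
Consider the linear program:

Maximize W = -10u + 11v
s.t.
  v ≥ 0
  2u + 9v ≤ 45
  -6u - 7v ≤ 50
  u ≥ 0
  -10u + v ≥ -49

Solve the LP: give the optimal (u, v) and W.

Feasible corners and W = -10u + 11v:
  (0, 0) → W = 0
  (49/10, 0) → W = -49
  (0, 5) → W = 55
  (243/46, 88/23) → W = -247/23

u = 0, v = 5, maximum W = 55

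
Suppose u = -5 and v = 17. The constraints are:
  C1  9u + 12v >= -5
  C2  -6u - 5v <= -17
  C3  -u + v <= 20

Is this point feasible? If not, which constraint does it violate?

Constraint C3: -u + v = 22, which is not ≤ 20. All other constraints are satisfied.

not feasible — violates C3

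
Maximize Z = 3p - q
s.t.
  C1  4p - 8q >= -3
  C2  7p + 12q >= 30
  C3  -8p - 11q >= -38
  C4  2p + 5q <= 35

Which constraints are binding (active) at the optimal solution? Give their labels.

C2 and C3

Extreme points and Z = 3p - q:
  (51/26, 141/104) → Z = 471/104
  (271/108, 44/27) → Z = 637/108
  (126/19, -26/19) → Z = 404/19

The maximum is at (126/19, -26/19). Substituting into each constraint, equality holds for C2 and C3; the remaining constraints have slack.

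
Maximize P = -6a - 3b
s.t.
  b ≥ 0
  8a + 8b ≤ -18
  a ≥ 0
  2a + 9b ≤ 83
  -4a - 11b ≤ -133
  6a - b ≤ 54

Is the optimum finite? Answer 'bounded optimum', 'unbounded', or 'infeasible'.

The boundaries -4a - 11b = -133 and 6a - b = 54 meet at (727/70, 291/35), but that point violates 8a + 8b ≤ -18. Every candidate vertex is excluded by some other constraint, so the feasible region is empty.

infeasible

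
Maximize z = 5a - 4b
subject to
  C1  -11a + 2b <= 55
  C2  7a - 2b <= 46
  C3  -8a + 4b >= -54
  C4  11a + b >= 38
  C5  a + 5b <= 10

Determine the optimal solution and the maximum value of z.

a = 103/26, b = -145/26, maximum z = 1095/26

Feasible corners and z = 5a - 4b:
  (19/3, -5/6) → z = 35
  (250/37, 24/37) → z = 1154/37
  (103/26, -145/26) → z = 1095/26
  (10/3, 4/3) → z = 34/3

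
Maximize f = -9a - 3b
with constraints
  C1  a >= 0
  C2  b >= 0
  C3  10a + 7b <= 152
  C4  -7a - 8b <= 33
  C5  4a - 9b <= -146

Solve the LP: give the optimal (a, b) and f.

Corner points and f = -9a - 3b:
  (0, 152/7) → f = -456/7
  (0, 146/9) → f = -146/3
  (173/59, 1034/59) → f = -4659/59

At the optimal vertex, a = 0 and 4a - 9b = -146.
Solving simultaneously gives a = 0, b = 146/9.

a = 0, b = 146/9, maximum f = -146/3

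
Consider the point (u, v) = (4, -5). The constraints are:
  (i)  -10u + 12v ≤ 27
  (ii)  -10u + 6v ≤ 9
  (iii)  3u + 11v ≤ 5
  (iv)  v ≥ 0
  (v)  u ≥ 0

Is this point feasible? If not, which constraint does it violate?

Constraint (iv): v = -5, which is not ≥ 0. All other constraints are satisfied.

not feasible — violates (iv)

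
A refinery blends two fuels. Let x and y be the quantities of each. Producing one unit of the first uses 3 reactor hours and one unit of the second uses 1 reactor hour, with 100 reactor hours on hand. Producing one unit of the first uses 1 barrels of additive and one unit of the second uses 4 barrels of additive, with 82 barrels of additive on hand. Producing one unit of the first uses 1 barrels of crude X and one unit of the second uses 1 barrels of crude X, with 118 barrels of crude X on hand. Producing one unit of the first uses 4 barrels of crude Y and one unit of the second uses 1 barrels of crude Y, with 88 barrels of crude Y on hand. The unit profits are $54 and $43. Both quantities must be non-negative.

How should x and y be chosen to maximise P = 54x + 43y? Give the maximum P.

x = 18, y = 16, maximum P = 1660

Feasible corners and P = 54x + 43y:
  (0, 0) → P = 0
  (0, 41/2) → P = 1763/2
  (22, 0) → P = 1188
  (18, 16) → P = 1660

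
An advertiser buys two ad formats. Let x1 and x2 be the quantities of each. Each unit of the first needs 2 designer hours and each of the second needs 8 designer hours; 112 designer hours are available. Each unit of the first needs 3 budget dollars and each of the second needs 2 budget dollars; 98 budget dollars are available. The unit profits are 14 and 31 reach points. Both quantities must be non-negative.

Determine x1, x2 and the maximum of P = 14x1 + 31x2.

x1 = 28, x2 = 7, maximum P = 609

At the optimal vertex, 2x1 + 8x2 = 112 and 3x1 + 2x2 = 98.
Solving simultaneously gives x1 = 28, x2 = 7.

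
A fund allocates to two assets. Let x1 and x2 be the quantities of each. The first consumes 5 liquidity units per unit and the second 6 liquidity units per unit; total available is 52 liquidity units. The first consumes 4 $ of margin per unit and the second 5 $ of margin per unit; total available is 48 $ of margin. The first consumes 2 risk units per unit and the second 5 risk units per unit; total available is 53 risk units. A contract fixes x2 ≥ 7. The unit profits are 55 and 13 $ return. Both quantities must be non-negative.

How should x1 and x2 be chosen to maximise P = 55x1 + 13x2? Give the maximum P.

x1 = 2, x2 = 7, maximum P = 201

At the optimal vertex, 5x1 + 6x2 = 52 and x2 = 7.
Solving simultaneously gives x1 = 2, x2 = 7.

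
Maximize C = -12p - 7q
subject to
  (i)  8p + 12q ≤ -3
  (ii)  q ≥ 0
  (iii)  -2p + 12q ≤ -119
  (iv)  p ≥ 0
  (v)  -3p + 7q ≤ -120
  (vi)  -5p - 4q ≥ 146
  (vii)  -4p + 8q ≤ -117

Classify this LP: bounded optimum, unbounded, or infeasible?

The boundaries p = 0 and -5p - 4q = 146 meet at (0, -73/2), but that point violates q ≥ 0. Every candidate vertex is excluded by some other constraint, so the feasible region is empty.

infeasible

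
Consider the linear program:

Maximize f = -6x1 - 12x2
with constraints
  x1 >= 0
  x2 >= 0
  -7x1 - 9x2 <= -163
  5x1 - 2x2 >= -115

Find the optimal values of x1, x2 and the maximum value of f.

x1 = 163/7, x2 = 0, maximum f = -978/7

The feasible region is unbounded (it extends along (1, 0), (2, 5)), but f strictly decreases along every unbounded feasible direction, so there is no improving ray and the maximum is attained at a vertex.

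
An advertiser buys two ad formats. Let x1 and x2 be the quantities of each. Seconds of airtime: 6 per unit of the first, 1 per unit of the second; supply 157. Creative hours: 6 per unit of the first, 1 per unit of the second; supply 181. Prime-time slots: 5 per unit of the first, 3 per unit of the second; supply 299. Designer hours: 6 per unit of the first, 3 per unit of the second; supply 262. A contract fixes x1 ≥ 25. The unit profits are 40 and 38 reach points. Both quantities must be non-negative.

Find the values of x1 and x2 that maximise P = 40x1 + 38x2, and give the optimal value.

Extreme points and P = 40x1 + 38x2:
  (157/6, 0) → P = 3140/3
  (25, 0) → P = 1000
  (25, 7) → P = 1266

The optimum lies where 6x1 + x2 = 157 and x1 = 25.
Solving simultaneously gives x1 = 25, x2 = 7.

x1 = 25, x2 = 7, maximum P = 1266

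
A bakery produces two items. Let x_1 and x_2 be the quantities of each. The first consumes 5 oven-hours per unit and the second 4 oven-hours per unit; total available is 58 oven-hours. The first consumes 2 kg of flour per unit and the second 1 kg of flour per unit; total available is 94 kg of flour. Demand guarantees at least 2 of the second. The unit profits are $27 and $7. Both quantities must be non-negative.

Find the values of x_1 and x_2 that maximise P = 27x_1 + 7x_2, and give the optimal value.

Extreme points and P = 27x_1 + 7x_2:
  (0, 29/2) → P = 203/2
  (0, 2) → P = 14
  (10, 2) → P = 284

x_1 = 10, x_2 = 2, maximum P = 284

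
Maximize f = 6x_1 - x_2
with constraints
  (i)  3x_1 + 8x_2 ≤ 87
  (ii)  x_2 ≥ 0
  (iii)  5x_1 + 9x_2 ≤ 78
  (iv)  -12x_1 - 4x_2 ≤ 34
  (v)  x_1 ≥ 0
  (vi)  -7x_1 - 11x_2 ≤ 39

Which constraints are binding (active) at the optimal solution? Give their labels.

(ii) and (iii)

Extreme points and f = 6x_1 - x_2:
  (78/5, 0) → f = 468/5
  (0, 0) → f = 0
  (0, 26/3) → f = -26/3

The maximum is at (78/5, 0). Substituting into each constraint, equality holds for (ii) and (iii); the remaining constraints have slack.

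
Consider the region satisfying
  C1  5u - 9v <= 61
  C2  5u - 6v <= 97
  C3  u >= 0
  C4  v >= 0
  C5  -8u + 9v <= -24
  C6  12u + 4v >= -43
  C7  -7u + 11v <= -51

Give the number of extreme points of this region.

Intersecting each pair of boundary lines and keeping only the points that satisfy every inequality leaves:
  (169/5, 12)
  (61/5, 0)
  (761/13, 424/13)
  (51/7, 0)

4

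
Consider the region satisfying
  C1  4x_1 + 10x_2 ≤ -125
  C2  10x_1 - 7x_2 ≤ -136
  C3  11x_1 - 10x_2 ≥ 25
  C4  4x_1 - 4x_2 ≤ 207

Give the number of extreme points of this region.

The feasible vertices (each the meet of two boundaries and inside every other half-plane) are:
  (-1535/23, -1746/23)
  (-1993/12, -1307/6)
  (-985/2, -2177/4)

3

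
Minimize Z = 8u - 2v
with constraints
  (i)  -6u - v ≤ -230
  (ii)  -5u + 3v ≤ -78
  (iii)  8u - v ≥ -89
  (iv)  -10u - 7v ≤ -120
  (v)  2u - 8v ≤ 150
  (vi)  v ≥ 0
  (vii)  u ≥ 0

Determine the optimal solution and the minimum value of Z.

Feasible corners and Z = 8u - 2v:
  (768/23, 682/23) → Z = 4780/23
  (115/3, 0) → Z = 920/3
  (75, 0) → Z = 600
The feasible region is unbounded (it extends along (4, 1), (3, 5)), but Z strictly increases along every unbounded feasible direction, so there is no improving ray and the minimum is attained at a vertex.

The optimum lies where -6u - v = -230 and -5u + 3v = -78.
Solving simultaneously gives u = 768/23, v = 682/23.

u = 768/23, v = 682/23, minimum Z = 4780/23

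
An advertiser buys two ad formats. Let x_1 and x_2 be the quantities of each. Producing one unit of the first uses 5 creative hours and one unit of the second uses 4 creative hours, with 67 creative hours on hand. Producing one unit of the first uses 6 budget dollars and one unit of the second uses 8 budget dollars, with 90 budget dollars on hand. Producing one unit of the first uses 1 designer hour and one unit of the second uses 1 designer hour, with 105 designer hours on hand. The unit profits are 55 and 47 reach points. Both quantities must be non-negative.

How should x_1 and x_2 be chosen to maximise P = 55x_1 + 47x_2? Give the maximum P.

x_1 = 11, x_2 = 3, maximum P = 746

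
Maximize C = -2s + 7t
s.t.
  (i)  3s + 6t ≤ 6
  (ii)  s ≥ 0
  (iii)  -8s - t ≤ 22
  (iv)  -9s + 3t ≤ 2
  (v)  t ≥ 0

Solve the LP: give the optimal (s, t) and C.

s = 2/21, t = 20/21, maximum C = 136/21

At the optimal vertex, 3s + 6t = 6 and -9s + 3t = 2.
Solving simultaneously gives s = 2/21, t = 20/21.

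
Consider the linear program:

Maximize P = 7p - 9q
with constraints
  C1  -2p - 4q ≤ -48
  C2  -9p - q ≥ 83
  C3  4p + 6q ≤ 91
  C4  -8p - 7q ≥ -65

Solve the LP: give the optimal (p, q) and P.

p = -190/17, q = 299/17, maximum P = -4021/17

Corner points and P = 7p - 9q:
  (-190/17, 299/17) → P = -4021/17
  (-646/55, 1249/55) → P = -1433/5
  (-247/20, 117/5) → P = -5941/20
The feasible region is unbounded (it extends along (-3, 2), (-2, 1)), but P strictly decreases along every unbounded feasible direction, so there is no improving ray and the maximum is attained at a vertex.

At the optimal vertex, -2p - 4q = -48 and -9p - q = 83.
Solving simultaneously gives p = -190/17, q = 299/17.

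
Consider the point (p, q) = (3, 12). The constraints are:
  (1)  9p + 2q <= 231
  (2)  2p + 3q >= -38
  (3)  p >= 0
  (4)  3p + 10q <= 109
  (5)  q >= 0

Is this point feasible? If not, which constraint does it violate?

Constraint (4): 3p + 10q = 129, which is not ≤ 109. All other constraints are satisfied.

not feasible — violates (4)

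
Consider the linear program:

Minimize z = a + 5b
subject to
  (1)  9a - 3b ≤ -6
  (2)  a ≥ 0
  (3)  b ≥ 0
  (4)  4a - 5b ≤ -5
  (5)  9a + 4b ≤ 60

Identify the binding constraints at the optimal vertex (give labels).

(1) and (2)

Corner points and z = a + 5b:
  (0, 2) → z = 10
  (52/21, 66/7) → z = 1042/21
  (0, 15) → z = 75

The minimum is at (0, 2). Substituting into each constraint, equality holds for (1) and (2); the remaining constraints have slack.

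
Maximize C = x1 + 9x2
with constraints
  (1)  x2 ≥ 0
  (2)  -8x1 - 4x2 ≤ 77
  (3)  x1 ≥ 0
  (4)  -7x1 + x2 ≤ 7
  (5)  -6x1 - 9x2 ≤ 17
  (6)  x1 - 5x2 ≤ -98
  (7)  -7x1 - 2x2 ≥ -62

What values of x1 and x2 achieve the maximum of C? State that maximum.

Feasible corners and C = x1 + 9x2:
  (63/34, 679/34) → C = 3087/17
  (16/7, 23) → C = 1465/7
  (114/37, 748/37) → C = 6846/37

The binding constraints are -7x1 + x2 = 7 and -7x1 - 2x2 = -62.
Solving simultaneously gives x1 = 16/7, x2 = 23.

x1 = 16/7, x2 = 23, maximum C = 1465/7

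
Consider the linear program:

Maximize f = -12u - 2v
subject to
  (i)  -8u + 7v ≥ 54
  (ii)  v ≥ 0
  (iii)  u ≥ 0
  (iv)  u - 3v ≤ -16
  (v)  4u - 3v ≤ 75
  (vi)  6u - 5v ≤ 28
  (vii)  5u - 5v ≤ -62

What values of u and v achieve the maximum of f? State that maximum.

u = 0, v = 62/5, maximum f = -124/5

Corner points and f = -12u - 2v:
  (687/4, 204) → f = -2469
  (164/5, 226/5) → f = -484
  (0, 62/5) → f = -124/5
The feasible region is unbounded (it extends along (0, 1), (3, 4)), but f strictly decreases along every unbounded feasible direction, so there is no improving ray and the maximum is attained at a vertex.

The optimum lies where u = 0 and 5u - 5v = -62.
Solving simultaneously gives u = 0, v = 62/5.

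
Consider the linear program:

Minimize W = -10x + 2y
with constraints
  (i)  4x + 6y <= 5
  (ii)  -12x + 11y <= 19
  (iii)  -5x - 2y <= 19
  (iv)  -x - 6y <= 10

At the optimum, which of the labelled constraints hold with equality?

Extreme points and W = -10x + 2y:
  (-59/116, 34/29) → W = 431/58
  (5, -5/2) → W = -55
  (-224/83, -101/83) → W = 2038/83

The minimum is at (5, -5/2). Substituting into each constraint, equality holds for (i) and (iv); the remaining constraints have slack.

(i) and (iv)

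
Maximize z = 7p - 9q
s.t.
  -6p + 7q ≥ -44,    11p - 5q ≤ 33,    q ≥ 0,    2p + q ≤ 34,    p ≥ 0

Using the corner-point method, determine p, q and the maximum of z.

p = 3, q = 0, maximum z = 21

The binding constraints are 11p - 5q = 33 and q = 0.
Solving simultaneously gives p = 3, q = 0.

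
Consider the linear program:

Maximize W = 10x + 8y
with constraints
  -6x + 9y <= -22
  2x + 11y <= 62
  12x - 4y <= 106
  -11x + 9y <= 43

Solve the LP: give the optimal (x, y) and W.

x = 101/10, y = 19/5, maximum W = 657/5

Feasible corners and W = 10x + 8y:
  (200/21, 82/21) → W = 2656/21
  (-13, -100/9) → W = -1970/9
  (101/10, 19/5) → W = 657/5
The feasible region is unbounded (it extends along (-1, -3), (-9, -11)), but W strictly decreases along every unbounded feasible direction, so there is no improving ray and the maximum is attained at a vertex.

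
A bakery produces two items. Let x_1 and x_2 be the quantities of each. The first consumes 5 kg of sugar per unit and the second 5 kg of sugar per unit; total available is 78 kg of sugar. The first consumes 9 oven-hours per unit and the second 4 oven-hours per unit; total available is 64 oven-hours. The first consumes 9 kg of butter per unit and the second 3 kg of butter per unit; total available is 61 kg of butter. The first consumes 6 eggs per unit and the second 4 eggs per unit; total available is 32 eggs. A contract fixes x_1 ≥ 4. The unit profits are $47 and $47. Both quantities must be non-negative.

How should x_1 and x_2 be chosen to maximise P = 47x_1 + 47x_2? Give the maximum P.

x_1 = 4, x_2 = 2, maximum P = 282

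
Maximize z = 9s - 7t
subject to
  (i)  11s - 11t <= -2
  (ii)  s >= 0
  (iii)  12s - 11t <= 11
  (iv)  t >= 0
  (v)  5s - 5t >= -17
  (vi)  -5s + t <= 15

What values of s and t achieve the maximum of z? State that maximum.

s = 242/5, t = 259/5, maximum z = 73

The optimum lies where 12s - 11t = 11 and 5s - 5t = -17.
Solving simultaneously gives s = 242/5, t = 259/5.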